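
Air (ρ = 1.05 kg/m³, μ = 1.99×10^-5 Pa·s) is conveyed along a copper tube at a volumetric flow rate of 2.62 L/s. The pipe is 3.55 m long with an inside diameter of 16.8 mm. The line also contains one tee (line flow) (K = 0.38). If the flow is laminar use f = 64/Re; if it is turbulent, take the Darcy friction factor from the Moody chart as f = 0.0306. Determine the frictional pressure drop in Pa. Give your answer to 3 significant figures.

Q = 2.62 L/s = 2.62/1000 = 0.00262 m³/s.
Cross-sectional area A = πD²/4 = π(0.0168)²/4 = 0.0002217 m²; mean velocity V = Q/A = 0.00262/0.0002217 = 11.82 m/s.
Reynolds number Re = ρVD/μ = 1.05 · 11.82 · 0.0168 / 1.99e-05 = 1.048e+04.
Re > 4000 → turbulent; use the Moody-chart value f = 0.0306.
Total minor-loss coefficient ΣK = 1·0.38 = 0.38.
ΔP = [f·L/D + ΣK]·(ρV²/2) = [0.0306·3.55/0.0168 + 0.38]·(1.05·11.82²/2) = [6.466 + 0.38]·73.34 = 502.1 Pa.

ΔP ≈ 502 Pa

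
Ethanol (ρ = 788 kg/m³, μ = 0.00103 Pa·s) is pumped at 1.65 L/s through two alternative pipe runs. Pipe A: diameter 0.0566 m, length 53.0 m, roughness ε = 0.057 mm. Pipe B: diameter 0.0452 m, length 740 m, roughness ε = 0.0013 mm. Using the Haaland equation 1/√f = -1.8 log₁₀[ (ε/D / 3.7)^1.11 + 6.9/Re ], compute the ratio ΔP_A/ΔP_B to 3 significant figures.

Pipe A: V = Q/A = 0.00165/0.002516 = 0.6558 m/s; Re = 2.84e+04; ε/D = 0.00101; Haaland → f = 0.0259; ΔP_A = f(L/D)(ρV²/2) = 4110 Pa.
Pipe B: V = Q/A = 0.00165/0.001605 = 1.028 m/s; Re = 3.556e+04; ε/D = 2.88e-05; Haaland → f = 0.02246; ΔP_B = f(L/D)(ρV²/2) = 1.532e+05 Pa.
ΔP_A/ΔP_B = 4110/1.532e+05 = 0.0268.

ΔP_A/ΔP_B ≈ 0.0268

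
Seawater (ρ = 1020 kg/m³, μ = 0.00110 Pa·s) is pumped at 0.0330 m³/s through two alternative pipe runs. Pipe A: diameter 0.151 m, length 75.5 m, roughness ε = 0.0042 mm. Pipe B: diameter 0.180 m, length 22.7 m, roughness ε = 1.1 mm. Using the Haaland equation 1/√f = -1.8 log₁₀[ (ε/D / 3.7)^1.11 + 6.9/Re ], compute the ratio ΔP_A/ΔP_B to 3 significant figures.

Pipe A: V = Q/A = 0.033/0.01791 = 1.843 m/s; Re = 2.58e+05; ε/D = 2.78e-05; Haaland → f = 0.01497; ΔP_A = f(L/D)(ρV²/2) = 1.296e+04 Pa.
Pipe B: V = Q/A = 0.033/0.02545 = 1.297 m/s; Re = 2.165e+05; ε/D = 0.00611; Haaland → f = 0.03272; ΔP_B = f(L/D)(ρV²/2) = 3539 Pa.
ΔP_A/ΔP_B = 1.296e+04/3539 = 3.66.

ΔP_A/ΔP_B ≈ 3.66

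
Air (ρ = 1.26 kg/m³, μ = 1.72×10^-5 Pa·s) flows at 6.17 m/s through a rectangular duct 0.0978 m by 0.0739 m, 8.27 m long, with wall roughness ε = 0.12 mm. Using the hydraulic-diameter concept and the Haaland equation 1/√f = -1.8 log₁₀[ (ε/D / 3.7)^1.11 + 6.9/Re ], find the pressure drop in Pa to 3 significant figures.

Hydraulic diameter D_h = 4A/P = 4·(0.0978·0.0739)/(2·(0.0978+0.0739)) = 0.02891/0.3434 = 0.08419 m.
Re = ρVD_h/μ = 1.26·6.17·0.08419/1.72e-05 = 3.805e+04.
ε/D_h = 0.00012/0.08419 = 0.00143; Haaland gives 1/√f = -1.8 log₁₀[0.000162+0.000181] = 6.235, so f = 0.02572.
ΔP = f(L/D_h)(ρV²/2) = 0.02572·8.27/0.08419·23.98 = 60.6 Pa.

ΔP ≈ 60.6 Pa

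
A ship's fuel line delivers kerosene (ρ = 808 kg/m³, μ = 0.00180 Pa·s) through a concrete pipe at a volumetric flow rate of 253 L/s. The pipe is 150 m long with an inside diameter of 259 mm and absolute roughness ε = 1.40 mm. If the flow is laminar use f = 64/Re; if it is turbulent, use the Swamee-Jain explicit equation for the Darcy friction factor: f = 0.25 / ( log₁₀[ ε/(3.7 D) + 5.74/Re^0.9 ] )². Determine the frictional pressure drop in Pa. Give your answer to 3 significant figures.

ΔP ≈ 169000 Pa

Q = 253 L/s = 253/1000 = 0.253 m³/s.
Cross-sectional area A = πD²/4 = π(0.259)²/4 = 0.05269 m²; mean velocity V = Q/A = 0.253/0.05269 = 4.802 m/s.
Reynolds number Re = ρVD/μ = 808 · 4.802 · 0.259 / 0.0018 = 5.583e+05.
Re > 4000 → turbulent. Relative roughness ε/D = 0.0014/0.259 = 0.00541. Swamee-Jain: f = 0.25/(log₁₀[0.00541/3.7 + 5.74/5.583e+05^0.9])² = 0.25/(log₁₀[0.00146 + 3.86e-05])² = 0.25/(-2.824)² = 0.03135.
Darcy-Weisbach: ΔP = f(L/D)(ρV²/2) = 0.03135·(150/0.259)·(808·4.802²/2) = 0.03135·579.2·9316 = 1.691e+05 Pa.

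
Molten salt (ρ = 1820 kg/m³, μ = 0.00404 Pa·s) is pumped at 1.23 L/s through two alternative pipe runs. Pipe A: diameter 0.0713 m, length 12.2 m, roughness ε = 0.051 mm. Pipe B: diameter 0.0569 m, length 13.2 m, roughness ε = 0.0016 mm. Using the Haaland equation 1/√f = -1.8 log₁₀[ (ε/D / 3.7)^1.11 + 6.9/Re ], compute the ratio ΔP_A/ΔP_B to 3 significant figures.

Pipe A: V = Q/A = 0.00123/0.003993 = 0.3081 m/s; Re = 9895; ε/D = 0.000715; Haaland → f = 0.03187; ΔP_A = f(L/D)(ρV²/2) = 471 Pa.
Pipe B: V = Q/A = 0.00123/0.002543 = 0.4837 m/s; Re = 1.24e+04; ε/D = 2.81e-05; Haaland → f = 0.02917; ΔP_B = f(L/D)(ρV²/2) = 1441 Pa.
ΔP_A/ΔP_B = 471/1441 = 0.327.

ΔP_A/ΔP_B ≈ 0.327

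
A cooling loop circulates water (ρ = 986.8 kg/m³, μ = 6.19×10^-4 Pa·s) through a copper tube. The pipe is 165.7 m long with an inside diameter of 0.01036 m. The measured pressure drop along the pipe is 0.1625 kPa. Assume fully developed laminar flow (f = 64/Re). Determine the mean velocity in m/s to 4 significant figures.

V ≈ 0.005314 m/s

For laminar flow, f = 64/Re with Re = ρVD/μ, so Darcy-Weisbach reduces to ΔP = 32μLV/D². Solving for V: V = ΔP·D²/(32μL) = 162.5·(0.01036)²/(32·0.000619·165.7) = 0.005314 m/s.
Check: Re = ρVD/μ = 986.8·0.005314·0.01036/0.000619 = 87.76 < 2300, so the laminar assumption holds.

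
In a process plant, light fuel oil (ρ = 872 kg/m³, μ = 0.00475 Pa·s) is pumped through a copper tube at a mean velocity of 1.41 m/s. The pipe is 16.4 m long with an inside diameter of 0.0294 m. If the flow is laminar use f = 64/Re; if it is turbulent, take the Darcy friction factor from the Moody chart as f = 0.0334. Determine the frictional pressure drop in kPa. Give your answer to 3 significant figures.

Reynolds number Re = ρVD/μ = 872 · 1.41 · 0.0294 / 0.00475 = 7610.
Re > 4000 → turbulent; use the Moody-chart value f = 0.0334.
Darcy-Weisbach: ΔP = f(L/D)(ρV²/2) = 0.0334·(16.4/0.0294)·(872·1.41²/2) = 0.0334·557.8·866.8 = 1.615e+04 Pa.
ΔP = 1.615e+04 Pa = 16.1 kPa.

ΔP ≈ 16.1 kPa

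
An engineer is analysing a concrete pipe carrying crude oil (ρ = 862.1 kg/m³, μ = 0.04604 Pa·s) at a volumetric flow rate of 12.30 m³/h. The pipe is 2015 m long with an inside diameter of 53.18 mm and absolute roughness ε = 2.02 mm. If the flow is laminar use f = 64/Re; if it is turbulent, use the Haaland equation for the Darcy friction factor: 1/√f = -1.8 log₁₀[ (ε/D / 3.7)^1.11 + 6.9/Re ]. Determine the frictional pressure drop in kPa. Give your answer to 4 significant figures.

ΔP ≈ 1615 kPa

Q = 12.30 m³/h = 12.30/3600 = 0.003417 m³/s.
Cross-sectional area A = πD²/4 = π(0.05318)²/4 = 0.002221 m²; mean velocity V = Q/A = 0.003417/0.002221 = 1.538 m/s.
Reynolds number Re = ρVD/μ = 862.1 · 1.538 · 0.05318 / 0.046 = 1532.
Re < 2300 → laminar flow, so f = 64/Re = 64/1532 = 0.04178 (the turbulent correlation is not needed).
Darcy-Weisbach: ΔP = f(L/D)(ρV²/2) = 0.04178·(2015/0.05318)·(862.1·1.538²/2) = 0.04178·3.789e+04·1020 = 1.615e+06 Pa.
ΔP = 1.615e+06 Pa = 1615 kPa.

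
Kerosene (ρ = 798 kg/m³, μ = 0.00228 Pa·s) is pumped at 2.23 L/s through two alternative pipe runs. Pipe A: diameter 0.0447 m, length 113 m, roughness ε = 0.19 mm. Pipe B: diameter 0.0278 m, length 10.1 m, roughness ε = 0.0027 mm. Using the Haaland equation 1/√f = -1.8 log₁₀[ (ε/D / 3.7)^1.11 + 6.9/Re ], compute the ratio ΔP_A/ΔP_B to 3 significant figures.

Pipe A: V = Q/A = 0.00223/0.001569 = 1.421 m/s; Re = 2.223e+04; ε/D = 0.00425; Haaland → f = 0.0328; ΔP_A = f(L/D)(ρV²/2) = 6.681e+04 Pa.
Pipe B: V = Q/A = 0.00223/0.000607 = 3.674 m/s; Re = 3.575e+04; ε/D = 9.71e-05; Haaland → f = 0.02259; ΔP_B = f(L/D)(ρV²/2) = 4.42e+04 Pa.
ΔP_A/ΔP_B = 6.681e+04/4.42e+04 = 1.51.

ΔP_A/ΔP_B ≈ 1.51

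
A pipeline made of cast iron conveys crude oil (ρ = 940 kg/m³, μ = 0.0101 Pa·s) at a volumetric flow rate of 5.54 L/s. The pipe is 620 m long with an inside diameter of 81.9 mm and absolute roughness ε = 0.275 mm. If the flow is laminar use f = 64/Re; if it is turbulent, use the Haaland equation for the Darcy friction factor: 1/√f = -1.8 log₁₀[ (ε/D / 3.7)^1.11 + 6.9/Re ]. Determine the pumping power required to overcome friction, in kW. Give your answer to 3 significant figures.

Q = 5.54 L/s = 5.54/1000 = 0.00554 m³/s.
Cross-sectional area A = πD²/4 = π(0.0819)²/4 = 0.005268 m²; mean velocity V = Q/A = 0.00554/0.005268 = 1.052 m/s.
Reynolds number Re = ρVD/μ = 940 · 1.052 · 0.0819 / 0.0101 = 8016.
Re > 4000 → turbulent. Relative roughness ε/D = 0.000275/0.0819 = 0.00336. Haaland: 1/√f = -1.8 log₁₀[(0.00336/3.7)^1.11 + 6.9/8016] = -1.8 log₁₀[0.00042 + 0.000861] = 5.207, so f = 0.03689.
Darcy-Weisbach: ΔP = f(L/D)(ρV²/2) = 0.03689·(620/0.0819)·(940·1.052²/2) = 0.03689·7570·519.8 = 1.451e+05 Pa.
Pumping power P = QΔP = 0.00554·1.451e+05 = 804.1 W = 0.804 kW.

P ≈ 0.804 kW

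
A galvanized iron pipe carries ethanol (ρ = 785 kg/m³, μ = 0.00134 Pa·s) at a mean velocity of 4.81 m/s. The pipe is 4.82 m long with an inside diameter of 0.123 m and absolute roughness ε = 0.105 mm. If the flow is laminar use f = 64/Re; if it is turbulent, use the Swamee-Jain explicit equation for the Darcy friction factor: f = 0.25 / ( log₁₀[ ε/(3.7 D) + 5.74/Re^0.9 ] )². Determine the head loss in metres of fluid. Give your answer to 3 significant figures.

h_f ≈ 0.923 m

Reynolds number Re = ρVD/μ = 785 · 4.81 · 0.123 / 0.00134 = 3.466e+05.
Re > 4000 → turbulent. Relative roughness ε/D = 0.000105/0.123 = 0.000854. Swamee-Jain: f = 0.25/(log₁₀[0.000854/3.7 + 5.74/3.466e+05^0.9])² = 0.25/(log₁₀[0.000231 + 5.93e-05])² = 0.25/(-3.538)² = 0.01998.
Darcy-Weisbach: ΔP = f(L/D)(ρV²/2) = 0.01998·(4.82/0.123)·(785·4.81²/2) = 0.01998·39.19·9081 = 7109 Pa.
Head loss h_f = ΔP/(ρg) = 7109/(785·9.81) = 0.923 m.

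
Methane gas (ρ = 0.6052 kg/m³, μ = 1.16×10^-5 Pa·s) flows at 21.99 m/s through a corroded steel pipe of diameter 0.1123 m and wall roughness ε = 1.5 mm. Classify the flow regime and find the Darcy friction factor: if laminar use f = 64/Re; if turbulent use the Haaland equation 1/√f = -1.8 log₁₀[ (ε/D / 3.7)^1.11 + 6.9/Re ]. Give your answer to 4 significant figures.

Re = ρVD/μ = 0.6052·21.99·0.1123/1.16e-05 = 1.288e+05.
Re > 4000 → turbulent. ε/D = 0.0015/0.1123 = 0.0134; Haaland: 1/√f = -1.8 log₁₀[0.00194 + 5.36e-05] = 4.859, so f = 0.04236.

f ≈ 0.04236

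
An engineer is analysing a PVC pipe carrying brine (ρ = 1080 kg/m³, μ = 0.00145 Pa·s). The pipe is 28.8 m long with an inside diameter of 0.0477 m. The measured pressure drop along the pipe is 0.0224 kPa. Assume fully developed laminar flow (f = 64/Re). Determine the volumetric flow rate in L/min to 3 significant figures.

Q ≈ 4.09 L/min

For laminar flow, f = 64/Re with Re = ρVD/μ, so Darcy-Weisbach reduces to ΔP = 32μLV/D². Solving for V: V = ΔP·D²/(32μL) = 22.4·(0.0477)²/(32·0.00145·28.8) = 0.03814 m/s.
Check: Re = ρVD/μ = 1080·0.03814·0.0477/0.00145 = 1355 < 2300, so the laminar assumption holds.
Q = V·A = 0.03814·(π/4·0.0477²) = 6.816e-05 m³/s = 4.09 L/min.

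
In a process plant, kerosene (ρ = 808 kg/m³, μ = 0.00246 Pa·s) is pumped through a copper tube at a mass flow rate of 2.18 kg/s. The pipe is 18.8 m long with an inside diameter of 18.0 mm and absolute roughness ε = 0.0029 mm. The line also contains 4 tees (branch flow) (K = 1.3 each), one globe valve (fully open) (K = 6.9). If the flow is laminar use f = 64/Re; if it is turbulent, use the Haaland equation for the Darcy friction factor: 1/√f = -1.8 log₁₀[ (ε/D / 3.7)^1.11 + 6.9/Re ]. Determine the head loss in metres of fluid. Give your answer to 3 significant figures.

h_f ≈ 190 m

A = πD²/4 = π(0.018)²/4 = 0.0002545 m²; mean velocity V = ṁ/(ρA) = 2.18/(808 · 0.0002545) = 10.6 m/s.
Reynolds number Re = ρVD/μ = 808 · 10.6 · 0.018 / 0.00246 = 6.268e+04.
Re > 4000 → turbulent. Relative roughness ε/D = 2.9e-06/0.018 = 0.000161. Haaland: 1/√f = -1.8 log₁₀[(0.000161/3.7)^1.11 + 6.9/6.268e+04] = -1.8 log₁₀[1.44e-05 + 0.00011] = 7.029, so f = 0.02024.
Total minor-loss coefficient ΣK = 4·1.3 + 1·6.9 = 12.1.
ΔP = [f·L/D + ΣK]·(ρV²/2) = [0.02024·18.8/0.018 + 12.1]·(808·10.6²/2) = [21.14 + 12.1]·4.542e+04 = 1.51e+06 Pa.
Head loss h_f = ΔP/(ρg) = 1.51e+06/(808·9.81) = 190 m.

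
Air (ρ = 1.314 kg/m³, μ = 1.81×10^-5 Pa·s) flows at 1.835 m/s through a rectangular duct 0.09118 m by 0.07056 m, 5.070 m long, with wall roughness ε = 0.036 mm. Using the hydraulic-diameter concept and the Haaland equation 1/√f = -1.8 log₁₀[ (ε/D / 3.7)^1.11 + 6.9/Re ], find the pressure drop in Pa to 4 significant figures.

Hydraulic diameter D_h = 4A/P = 4·(0.09118·0.07056)/(2·(0.09118+0.07056)) = 0.02573/0.3235 = 0.07956 m.
Re = ρVD_h/μ = 1.314·1.835·0.07956/1.81e-05 = 1.06e+04.
ε/D_h = 3.6e-05/0.07956 = 0.000453; Haaland gives 1/√f = -1.8 log₁₀[4.54e-05+0.000651] = 5.683, so f = 0.03097.
ΔP = f(L/D_h)(ρV²/2) = 0.03097·5.07/0.07956·2.212 = 4.366 Pa.

ΔP ≈ 4.366 Pa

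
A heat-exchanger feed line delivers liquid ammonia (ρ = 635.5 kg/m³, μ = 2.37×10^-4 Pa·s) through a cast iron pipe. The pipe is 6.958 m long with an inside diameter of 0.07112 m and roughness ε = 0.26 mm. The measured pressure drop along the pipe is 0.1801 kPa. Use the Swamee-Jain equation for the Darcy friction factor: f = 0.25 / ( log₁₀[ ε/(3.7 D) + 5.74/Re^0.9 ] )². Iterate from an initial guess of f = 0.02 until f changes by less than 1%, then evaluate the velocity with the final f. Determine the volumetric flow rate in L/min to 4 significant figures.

Q ≈ 106.0 L/min

Rearranging Darcy-Weisbach: V = √(2·ΔP·D/(f·L·ρ)). With ε/D = 0.00026/0.07112 = 0.00366, iterate starting from f = 0.02:
  f = 0.02 → V = √(2·180.1·0.07112/(0.02·6.958·635.5)) = 0.5382 m/s; Re = ρVD/μ = 1.026e+05; f → 0.02905
  f = 0.02905 → V = 0.4466 m/s; Re = 8.516e+04; f → 0.02929
Converged (Δf/f < 1%). With the final f = 0.02929: V = √(2·180.1·0.07112/(0.02929·6.958·635.5)) = 0.4448 m/s.
Q = V·A = 0.4448·(π/4·0.07112²) = 0.001767 m³/s = 106.0 L/min.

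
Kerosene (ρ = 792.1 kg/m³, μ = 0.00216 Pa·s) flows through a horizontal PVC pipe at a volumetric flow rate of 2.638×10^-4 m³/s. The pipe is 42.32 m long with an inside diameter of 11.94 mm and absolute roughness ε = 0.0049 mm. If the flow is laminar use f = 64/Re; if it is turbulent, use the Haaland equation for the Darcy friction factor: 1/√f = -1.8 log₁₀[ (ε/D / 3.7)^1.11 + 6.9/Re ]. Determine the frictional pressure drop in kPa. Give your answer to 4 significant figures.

ΔP ≈ 242.5 kPa

Cross-sectional area A = πD²/4 = π(0.01194)²/4 = 0.000112 m²; mean velocity V = Q/A = 0.0002638/0.000112 = 2.356 m/s.
Reynolds number Re = ρVD/μ = 792.1 · 2.356 · 0.01194 / 0.00216 = 1.032e+04.
Re > 4000 → turbulent. Relative roughness ε/D = 4.9e-06/0.01194 = 0.00041. Haaland: 1/√f = -1.8 log₁₀[(0.00041/3.7)^1.11 + 6.9/1.032e+04] = -1.8 log₁₀[4.07e-05 + 0.000669] = 5.668, so f = 0.03113.
Darcy-Weisbach: ΔP = f(L/D)(ρV²/2) = 0.03113·(42.32/0.01194)·(792.1·2.356²/2) = 0.03113·3544·2198 = 2.425e+05 Pa.
ΔP = 2.425e+05 Pa = 242.5 kPa.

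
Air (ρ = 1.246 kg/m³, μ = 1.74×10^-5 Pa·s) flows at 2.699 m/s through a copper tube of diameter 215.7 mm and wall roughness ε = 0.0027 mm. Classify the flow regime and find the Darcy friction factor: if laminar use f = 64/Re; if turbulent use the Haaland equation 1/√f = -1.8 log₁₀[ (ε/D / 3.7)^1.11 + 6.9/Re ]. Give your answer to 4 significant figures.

Re = ρVD/μ = 1.246·2.699·0.2157/1.74e-05 = 4.169e+04.
Re > 4000 → turbulent. ε/D = 2.7e-06/0.2157 = 1.25e-05; Haaland: 1/√f = -1.8 log₁₀[8.46e-07 + 0.000166] = 6.802, so f = 0.02161.

f ≈ 0.02161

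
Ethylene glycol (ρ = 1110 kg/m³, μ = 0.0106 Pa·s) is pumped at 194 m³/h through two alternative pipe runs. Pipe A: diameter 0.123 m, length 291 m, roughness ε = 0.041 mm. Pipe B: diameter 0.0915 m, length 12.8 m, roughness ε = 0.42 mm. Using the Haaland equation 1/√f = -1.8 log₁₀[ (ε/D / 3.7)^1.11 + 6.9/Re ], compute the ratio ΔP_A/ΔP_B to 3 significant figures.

ΔP_A/ΔP_B ≈ 3.55

Pipe A: V = Q/A = 0.05389/0.01188 = 4.535 m/s; Re = 5.841e+04; ε/D = 0.000333; Haaland → f = 0.02112; ΔP_A = f(L/D)(ρV²/2) = 5.705e+05 Pa.
Pipe B: V = Q/A = 0.05389/0.006576 = 8.195 m/s; Re = 7.852e+04; ε/D = 0.00459; Haaland → f = 0.03079; ΔP_B = f(L/D)(ρV²/2) = 1.605e+05 Pa.
ΔP_A/ΔP_B = 5.705e+05/1.605e+05 = 3.55.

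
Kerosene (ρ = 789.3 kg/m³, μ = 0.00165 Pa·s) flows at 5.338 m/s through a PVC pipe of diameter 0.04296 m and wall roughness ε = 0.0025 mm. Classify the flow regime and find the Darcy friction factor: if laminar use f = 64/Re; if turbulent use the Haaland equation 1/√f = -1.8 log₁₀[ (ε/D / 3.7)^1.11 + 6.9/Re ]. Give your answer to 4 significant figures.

f ≈ 0.01775

Re = ρVD/μ = 789.3·5.338·0.04296/0.00165 = 1.097e+05.
Re > 4000 → turbulent. ε/D = 2.5e-06/0.04296 = 5.82e-05; Haaland: 1/√f = -1.8 log₁₀[4.66e-06 + 6.29e-05] = 7.507, so f = 0.01775.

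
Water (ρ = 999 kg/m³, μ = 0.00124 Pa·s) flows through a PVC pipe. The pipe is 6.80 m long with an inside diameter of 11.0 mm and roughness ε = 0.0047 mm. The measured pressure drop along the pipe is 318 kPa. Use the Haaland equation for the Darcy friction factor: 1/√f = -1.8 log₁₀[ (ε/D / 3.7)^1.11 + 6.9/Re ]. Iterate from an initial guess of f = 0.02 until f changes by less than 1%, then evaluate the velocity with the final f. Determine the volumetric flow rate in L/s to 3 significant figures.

Q ≈ 0.662 L/s

Rearranging Darcy-Weisbach: V = √(2·ΔP·D/(f·L·ρ)). With ε/D = 4.7e-06/0.011 = 0.000427, iterate starting from f = 0.02:
  f = 0.02 → V = √(2·3.18e+05·0.011/(0.02·6.8·999)) = 7.176 m/s; Re = ρVD/μ = 6.359e+04; f → 0.02114
  f = 0.02114 → V = 6.979 m/s; Re = 6.185e+04; f → 0.02124
Converged (Δf/f < 1%). With the final f = 0.02124: V = √(2·3.18e+05·0.011/(0.02124·6.8·999)) = 6.963 m/s.
Q = V·A = 6.963·(π/4·0.011²) = 0.0006617 m³/s = 0.662 L/s.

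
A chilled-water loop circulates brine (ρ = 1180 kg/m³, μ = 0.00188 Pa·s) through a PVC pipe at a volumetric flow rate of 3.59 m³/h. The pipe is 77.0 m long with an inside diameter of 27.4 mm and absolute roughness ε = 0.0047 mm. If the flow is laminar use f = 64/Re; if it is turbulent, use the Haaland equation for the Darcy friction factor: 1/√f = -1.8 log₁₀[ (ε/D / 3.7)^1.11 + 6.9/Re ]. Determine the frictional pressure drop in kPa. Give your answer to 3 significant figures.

Q = 3.59 m³/h = 3.59/3600 = 0.0009972 m³/s.
Cross-sectional area A = πD²/4 = π(0.0274)²/4 = 0.0005896 m²; mean velocity V = Q/A = 0.0009972/0.0005896 = 1.691 m/s.
Reynolds number Re = ρVD/μ = 1180 · 1.691 · 0.0274 / 0.00188 = 2.909e+04.
Re > 4000 → turbulent. Relative roughness ε/D = 4.7e-06/0.0274 = 0.000172. Haaland: 1/√f = -1.8 log₁₀[(0.000172/3.7)^1.11 + 6.9/2.909e+04] = -1.8 log₁₀[1.55e-05 + 0.000237] = 6.475, so f = 0.02385.
Darcy-Weisbach: ΔP = f(L/D)(ρV²/2) = 0.02385·(77/0.0274)·(1180·1.691²/2) = 0.02385·2810·1688 = 1.131e+05 Pa.
ΔP = 1.131e+05 Pa = 113 kPa.

ΔP ≈ 113 kPa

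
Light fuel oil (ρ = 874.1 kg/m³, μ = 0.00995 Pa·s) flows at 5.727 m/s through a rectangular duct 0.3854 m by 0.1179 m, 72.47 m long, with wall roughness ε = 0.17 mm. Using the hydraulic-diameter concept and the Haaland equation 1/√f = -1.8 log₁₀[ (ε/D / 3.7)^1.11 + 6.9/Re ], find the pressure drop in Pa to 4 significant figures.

ΔP ≈ 126400 Pa

Hydraulic diameter D_h = 4A/P = 4·(0.3854·0.1179)/(2·(0.3854+0.1179)) = 0.1818/1.007 = 0.1806 m.
Re = ρVD_h/μ = 874.1·5.727·0.1806/0.00995 = 9.084e+04.
ε/D_h = 0.00017/0.1806 = 0.000942; Haaland gives 1/√f = -1.8 log₁₀[0.000102+7.6e-05] = 6.748, so f = 0.02196.
ΔP = f(L/D_h)(ρV²/2) = 0.02196·72.47/0.1806·1.433e+04 = 1.264e+05 Pa.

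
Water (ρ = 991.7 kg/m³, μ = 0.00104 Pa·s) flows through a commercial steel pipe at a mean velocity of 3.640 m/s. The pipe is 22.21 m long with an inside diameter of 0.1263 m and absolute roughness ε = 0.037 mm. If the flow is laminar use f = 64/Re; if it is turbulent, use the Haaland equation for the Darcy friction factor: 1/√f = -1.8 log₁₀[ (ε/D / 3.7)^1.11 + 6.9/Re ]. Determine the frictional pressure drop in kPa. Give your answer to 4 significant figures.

ΔP ≈ 18.77 kPa

Reynolds number Re = ρVD/μ = 991.7 · 3.64 · 0.1263 / 0.00104 = 4.384e+05.
Re > 4000 → turbulent. Relative roughness ε/D = 3.7e-05/0.1263 = 0.000293. Haaland: 1/√f = -1.8 log₁₀[(0.000293/3.7)^1.11 + 6.9/4.384e+05] = -1.8 log₁₀[2.8e-05 + 1.57e-05] = 7.846, so f = 0.01624.
Darcy-Weisbach: ΔP = f(L/D)(ρV²/2) = 0.01624·(22.21/0.1263)·(991.7·3.64²/2) = 0.01624·175.9·6570 = 1.877e+04 Pa.
ΔP = 1.877e+04 Pa = 18.77 kPa.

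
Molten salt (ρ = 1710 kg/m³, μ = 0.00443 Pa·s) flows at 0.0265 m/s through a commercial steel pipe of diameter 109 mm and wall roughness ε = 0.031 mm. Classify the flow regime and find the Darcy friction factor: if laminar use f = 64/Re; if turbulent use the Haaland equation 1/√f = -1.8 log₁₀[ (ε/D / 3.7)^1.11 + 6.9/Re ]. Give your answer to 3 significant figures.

f ≈ 0.0574

Re = ρVD/μ = 1710·0.0265·0.109/0.00443 = 1115.
Re < 2300 → laminar, so f = 64/Re = 0.0574 (roughness is irrelevant in laminar flow).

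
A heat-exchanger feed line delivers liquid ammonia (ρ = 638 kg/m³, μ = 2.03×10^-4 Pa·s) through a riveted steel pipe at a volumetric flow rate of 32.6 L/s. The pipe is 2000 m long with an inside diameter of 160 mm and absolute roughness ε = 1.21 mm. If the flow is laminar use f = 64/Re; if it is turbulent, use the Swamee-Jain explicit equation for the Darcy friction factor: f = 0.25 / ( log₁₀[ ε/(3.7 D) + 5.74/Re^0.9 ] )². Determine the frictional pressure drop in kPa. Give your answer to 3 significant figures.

Q = 32.6 L/s = 32.6/1000 = 0.0326 m³/s.
Cross-sectional area A = πD²/4 = π(0.16)²/4 = 0.02011 m²; mean velocity V = Q/A = 0.0326/0.02011 = 1.621 m/s.
Reynolds number Re = ρVD/μ = 638 · 1.621 · 0.16 / 0.000203 = 8.153e+05.
Re > 4000 → turbulent. Relative roughness ε/D = 0.00121/0.16 = 0.00756. Swamee-Jain: f = 0.25/(log₁₀[0.00756/3.7 + 5.74/8.153e+05^0.9])² = 0.25/(log₁₀[0.00204 + 2.75e-05])² = 0.25/(-2.684)² = 0.03471.
Darcy-Weisbach: ΔP = f(L/D)(ρV²/2) = 0.03471·(2000/0.16)·(638·1.621²/2) = 0.03471·1.25e+04·838.6 = 3.639e+05 Pa.
ΔP = 3.639e+05 Pa = 364 kPa.

ΔP ≈ 364 kPa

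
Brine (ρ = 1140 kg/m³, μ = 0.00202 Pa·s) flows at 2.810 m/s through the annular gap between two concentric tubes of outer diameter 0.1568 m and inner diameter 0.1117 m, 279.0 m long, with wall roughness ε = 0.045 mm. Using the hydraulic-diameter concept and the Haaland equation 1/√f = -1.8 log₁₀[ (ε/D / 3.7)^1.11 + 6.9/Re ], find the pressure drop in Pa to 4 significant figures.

ΔP ≈ 632200 Pa

Hydraulic diameter D_h = 4A/P = D_o - D_i = 0.1568 - 0.1117 = 0.0451 m.
Re = ρVD_h/μ = 1140·2.81·0.0451/0.00202 = 7.152e+04.
ε/D_h = 4.5e-05/0.0451 = 0.000998; Haaland gives 1/√f = -1.8 log₁₀[0.000109+9.65e-05] = 6.636, so f = 0.02271.
ΔP = f(L/D_h)(ρV²/2) = 0.02271·279/0.0451·4501 = 6.322e+05 Pa.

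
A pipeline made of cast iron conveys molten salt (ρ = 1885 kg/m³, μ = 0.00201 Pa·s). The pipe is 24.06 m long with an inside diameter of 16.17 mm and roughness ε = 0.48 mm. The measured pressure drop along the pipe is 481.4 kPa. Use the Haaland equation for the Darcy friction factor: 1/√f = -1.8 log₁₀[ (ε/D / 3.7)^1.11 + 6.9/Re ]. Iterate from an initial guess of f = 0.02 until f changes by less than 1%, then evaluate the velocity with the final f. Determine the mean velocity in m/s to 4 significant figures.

Rearranging Darcy-Weisbach: V = √(2·ΔP·D/(f·L·ρ)). With ε/D = 0.00048/0.01617 = 0.0297, iterate starting from f = 0.02:
  f = 0.02 → V = √(2·4.814e+05·0.01617/(0.02·24.06·1885)) = 4.143 m/s; Re = ρVD/μ = 6.282e+04; f → 0.05753
  f = 0.05753 → V = 2.443 m/s; Re = 3.704e+04; f → 0.05787
Converged (Δf/f < 1%). With the final f = 0.05787: V = √(2·4.814e+05·0.01617/(0.05787·24.06·1885)) = 2.435 m/s.

V ≈ 2.435 m/s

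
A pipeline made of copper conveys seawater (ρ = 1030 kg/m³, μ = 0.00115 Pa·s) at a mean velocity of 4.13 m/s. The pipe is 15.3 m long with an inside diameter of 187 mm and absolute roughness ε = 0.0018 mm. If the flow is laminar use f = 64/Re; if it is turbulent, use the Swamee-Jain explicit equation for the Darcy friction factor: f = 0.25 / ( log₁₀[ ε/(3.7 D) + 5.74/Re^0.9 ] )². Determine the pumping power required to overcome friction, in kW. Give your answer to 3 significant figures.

P ≈ 1.02 kW

Reynolds number Re = ρVD/μ = 1030 · 4.13 · 0.187 / 0.00115 = 6.917e+05.
Re > 4000 → turbulent. Relative roughness ε/D = 1.8e-06/0.187 = 9.63e-06. Swamee-Jain: f = 0.25/(log₁₀[9.63e-06/3.7 + 5.74/6.917e+05^0.9])² = 0.25/(log₁₀[2.6e-06 + 3.18e-05])² = 0.25/(-4.463)² = 0.01255.
Darcy-Weisbach: ΔP = f(L/D)(ρV²/2) = 0.01255·(15.3/0.187)·(1030·4.13²/2) = 0.01255·81.82·8784 = 9021 Pa.
Q = V·A = 4.13·0.02746 = 0.1134 m³/s.
Pumping power P = QΔP = 0.1134·9021 = 1023 W = 1.02 kW.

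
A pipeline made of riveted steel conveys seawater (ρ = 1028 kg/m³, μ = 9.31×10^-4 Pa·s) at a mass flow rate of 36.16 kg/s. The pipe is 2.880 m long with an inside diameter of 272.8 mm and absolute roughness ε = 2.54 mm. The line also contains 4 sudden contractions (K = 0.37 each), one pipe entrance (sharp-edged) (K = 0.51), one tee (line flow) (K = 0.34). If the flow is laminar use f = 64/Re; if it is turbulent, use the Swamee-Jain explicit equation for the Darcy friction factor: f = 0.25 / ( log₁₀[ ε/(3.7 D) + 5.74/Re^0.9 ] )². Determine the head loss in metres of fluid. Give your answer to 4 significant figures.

h_f ≈ 0.05032 m

A = πD²/4 = π(0.2728)²/4 = 0.05845 m²; mean velocity V = ṁ/(ρA) = 36.16/(1028 · 0.05845) = 0.6018 m/s.
Reynolds number Re = ρVD/μ = 1028 · 0.6018 · 0.2728 / 0.000931 = 1.813e+05.
Re > 4000 → turbulent. Relative roughness ε/D = 0.00254/0.2728 = 0.00931. Swamee-Jain: f = 0.25/(log₁₀[0.00931/3.7 + 5.74/1.813e+05^0.9])² = 0.25/(log₁₀[0.00252 + 0.000106])² = 0.25/(-2.581)² = 0.03752.
Total minor-loss coefficient ΣK = 4·0.37 + 1·0.51 + 1·0.34 = 2.33.
ΔP = [f·L/D + ΣK]·(ρV²/2) = [0.03752·2.88/0.2728 + 2.33]·(1028·0.6018²/2) = [0.3961 + 2.33]·186.2 = 507.5 Pa.
Head loss h_f = ΔP/(ρg) = 507.5/(1028·9.81) = 0.05032 m.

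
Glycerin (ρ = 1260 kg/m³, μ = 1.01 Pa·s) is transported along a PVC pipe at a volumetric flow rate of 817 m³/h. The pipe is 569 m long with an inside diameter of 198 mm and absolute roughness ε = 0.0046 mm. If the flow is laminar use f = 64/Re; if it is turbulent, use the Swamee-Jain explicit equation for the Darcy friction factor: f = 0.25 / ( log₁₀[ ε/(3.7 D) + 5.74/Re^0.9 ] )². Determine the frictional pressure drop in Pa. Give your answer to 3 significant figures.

ΔP ≈ 3.46×10^6 Pa

Q = 817 m³/h = 817/3600 = 0.2269 m³/s.
Cross-sectional area A = πD²/4 = π(0.198)²/4 = 0.03079 m²; mean velocity V = Q/A = 0.2269/0.03079 = 7.371 m/s.
Reynolds number Re = ρVD/μ = 1260 · 7.371 · 0.198 / 1.01 = 1821.
Re < 2300 → laminar flow, so f = 64/Re = 64/1821 = 0.03515 (the turbulent correlation is not needed).
Darcy-Weisbach: ΔP = f(L/D)(ρV²/2) = 0.03515·(569/0.198)·(1260·7.371²/2) = 0.03515·2874·3.422e+04 = 3.457e+06 Pa.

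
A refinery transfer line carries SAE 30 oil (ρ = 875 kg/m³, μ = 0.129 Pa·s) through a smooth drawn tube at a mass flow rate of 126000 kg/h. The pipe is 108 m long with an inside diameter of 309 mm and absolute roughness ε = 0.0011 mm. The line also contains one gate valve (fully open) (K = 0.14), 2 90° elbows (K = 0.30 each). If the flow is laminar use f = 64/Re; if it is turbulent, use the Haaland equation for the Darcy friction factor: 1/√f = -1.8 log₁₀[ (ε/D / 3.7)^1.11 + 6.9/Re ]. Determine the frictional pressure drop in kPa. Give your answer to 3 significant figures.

ΔP ≈ 2.58 kPa

ṁ = 126000 kg/h = 126000/3600 = 35 kg/s.
A = πD²/4 = π(0.309)²/4 = 0.07499 m²; mean velocity V = ṁ/(ρA) = 35/(875 · 0.07499) = 0.5334 m/s.
Reynolds number Re = ρVD/μ = 875 · 0.5334 · 0.309 / 0.129 = 1118.
Re < 2300 → laminar flow, so f = 64/Re = 64/1118 = 0.05725 (the turbulent correlation is not needed).
Total minor-loss coefficient ΣK = 1·0.14 + 2·0.3 = 0.74.
ΔP = [f·L/D + ΣK]·(ρV²/2) = [0.05725·108/0.309 + 0.74]·(875·0.5334²/2) = [20.01 + 0.74]·124.5 = 2583 Pa.
ΔP = 2583 Pa = 2.58 kPa.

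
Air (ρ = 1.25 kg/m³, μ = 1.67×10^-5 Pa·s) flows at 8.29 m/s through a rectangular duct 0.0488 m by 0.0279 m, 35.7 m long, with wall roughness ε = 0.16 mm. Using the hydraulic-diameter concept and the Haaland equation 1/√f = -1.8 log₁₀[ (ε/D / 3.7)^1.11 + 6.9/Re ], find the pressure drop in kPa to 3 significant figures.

ΔP ≈ 1.43 kPa

Hydraulic diameter D_h = 4A/P = 4·(0.0488·0.0279)/(2·(0.0488+0.0279)) = 0.005446/0.1534 = 0.0355 m.
Re = ρVD_h/μ = 1.25·8.29·0.0355/1.67e-05 = 2.203e+04.
ε/D_h = 0.00016/0.0355 = 0.00451; Haaland gives 1/√f = -1.8 log₁₀[0.000582+0.000313] = 5.486, so f = 0.03322.
ΔP = f(L/D_h)(ρV²/2) = 0.03322·35.7/0.0355·42.95 = 1435 Pa.
ΔP = 1.43 kPa.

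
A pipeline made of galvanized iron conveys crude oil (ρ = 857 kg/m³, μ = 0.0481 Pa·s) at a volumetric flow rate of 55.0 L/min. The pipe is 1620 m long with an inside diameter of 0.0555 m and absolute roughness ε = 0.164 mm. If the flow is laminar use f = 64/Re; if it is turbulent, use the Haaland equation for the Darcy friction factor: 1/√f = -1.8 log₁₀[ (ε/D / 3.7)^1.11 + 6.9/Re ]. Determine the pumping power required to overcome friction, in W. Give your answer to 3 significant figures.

Q = 55.0 L/min = 55.0/60000 = 0.0009167 m³/s.
Cross-sectional area A = πD²/4 = π(0.0555)²/4 = 0.002419 m²; mean velocity V = Q/A = 0.0009167/0.002419 = 0.3789 m/s.
Reynolds number Re = ρVD/μ = 857 · 0.3789 · 0.0555 / 0.0481 = 374.7.
Re < 2300 → laminar flow, so f = 64/Re = 64/374.7 = 0.1708 (the turbulent correlation is not needed).
Darcy-Weisbach: ΔP = f(L/D)(ρV²/2) = 0.1708·(1620/0.0555)·(857·0.3789²/2) = 0.1708·2.919e+04·61.52 = 3.067e+05 Pa.
Pumping power P = QΔP = 0.0009167·3.067e+05 = 281.2 W = 281 W.

P ≈ 281 W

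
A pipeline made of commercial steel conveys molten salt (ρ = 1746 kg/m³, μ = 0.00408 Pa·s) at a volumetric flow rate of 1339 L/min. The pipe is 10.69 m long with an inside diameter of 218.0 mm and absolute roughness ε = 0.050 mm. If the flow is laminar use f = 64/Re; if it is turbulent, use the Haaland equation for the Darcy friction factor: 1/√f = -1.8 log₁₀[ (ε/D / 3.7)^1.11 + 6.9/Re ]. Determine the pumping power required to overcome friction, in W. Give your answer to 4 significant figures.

P ≈ 7.154 W

Q = 1339 L/min = 1339/60000 = 0.02232 m³/s.
Cross-sectional area A = πD²/4 = π(0.218)²/4 = 0.03733 m²; mean velocity V = Q/A = 0.02232/0.03733 = 0.5979 m/s.
Reynolds number Re = ρVD/μ = 1746 · 0.5979 · 0.218 / 0.00408 = 5.578e+04.
Re > 4000 → turbulent. Relative roughness ε/D = 5e-05/0.218 = 0.000229. Haaland: 1/√f = -1.8 log₁₀[(0.000229/3.7)^1.11 + 6.9/5.578e+04] = -1.8 log₁₀[2.14e-05 + 0.000124] = 6.909, so f = 0.02095.
Darcy-Weisbach: ΔP = f(L/D)(ρV²/2) = 0.02095·(10.69/0.218)·(1746·0.5979²/2) = 0.02095·49.04·312.1 = 320.6 Pa.
Pumping power P = QΔP = 0.02232·320.6 = 7.1542 W = 7.154 W.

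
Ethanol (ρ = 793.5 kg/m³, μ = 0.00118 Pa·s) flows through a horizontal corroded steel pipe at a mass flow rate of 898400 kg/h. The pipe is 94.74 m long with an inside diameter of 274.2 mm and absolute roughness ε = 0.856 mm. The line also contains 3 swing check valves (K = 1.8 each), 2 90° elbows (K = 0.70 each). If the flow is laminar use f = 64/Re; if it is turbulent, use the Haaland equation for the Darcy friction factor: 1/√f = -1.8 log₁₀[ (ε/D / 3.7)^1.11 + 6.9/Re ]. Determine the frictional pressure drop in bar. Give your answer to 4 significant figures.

ΔP ≈ 1.801 bar

ṁ = 898400 kg/h = 898400/3600 = 249.6 kg/s.
A = πD²/4 = π(0.2742)²/4 = 0.05905 m²; mean velocity V = ṁ/(ρA) = 249.6/(793.5 · 0.05905) = 5.326 m/s.
Reynolds number Re = ρVD/μ = 793.5 · 5.326 · 0.2742 / 0.00118 = 9.82e+05.
Re > 4000 → turbulent. Relative roughness ε/D = 0.000856/0.2742 = 0.00312. Haaland: 1/√f = -1.8 log₁₀[(0.00312/3.7)^1.11 + 6.9/9.82e+05] = -1.8 log₁₀[0.000387 + 7.03e-06] = 6.127, so f = 0.02663.
Total minor-loss coefficient ΣK = 3·1.8 + 2·0.7 = 6.8.
ΔP = [f·L/D + ΣK]·(ρV²/2) = [0.02663·94.74/0.2742 + 6.8]·(793.5·5.326²/2) = [9.203 + 6.8]·1.125e+04 = 1.801e+05 Pa.
ΔP = 1.801e+05 Pa = 1.801 bar.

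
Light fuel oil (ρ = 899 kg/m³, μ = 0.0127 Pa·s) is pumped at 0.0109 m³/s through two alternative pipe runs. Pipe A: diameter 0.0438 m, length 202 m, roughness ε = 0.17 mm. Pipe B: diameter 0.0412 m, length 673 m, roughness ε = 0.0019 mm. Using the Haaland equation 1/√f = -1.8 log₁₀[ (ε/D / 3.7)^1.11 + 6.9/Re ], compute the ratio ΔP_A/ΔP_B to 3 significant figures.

ΔP_A/ΔP_B ≈ 0.288

Pipe A: V = Q/A = 0.0109/0.001507 = 7.234 m/s; Re = 2.243e+04; ε/D = 0.00388; Haaland → f = 0.03219; ΔP_A = f(L/D)(ρV²/2) = 3.492e+06 Pa.
Pipe B: V = Q/A = 0.0109/0.001333 = 8.176 m/s; Re = 2.384e+04; ε/D = 4.61e-05; Haaland → f = 0.02472; ΔP_B = f(L/D)(ρV²/2) = 1.214e+07 Pa.
ΔP_A/ΔP_B = 3.492e+06/1.214e+07 = 0.288.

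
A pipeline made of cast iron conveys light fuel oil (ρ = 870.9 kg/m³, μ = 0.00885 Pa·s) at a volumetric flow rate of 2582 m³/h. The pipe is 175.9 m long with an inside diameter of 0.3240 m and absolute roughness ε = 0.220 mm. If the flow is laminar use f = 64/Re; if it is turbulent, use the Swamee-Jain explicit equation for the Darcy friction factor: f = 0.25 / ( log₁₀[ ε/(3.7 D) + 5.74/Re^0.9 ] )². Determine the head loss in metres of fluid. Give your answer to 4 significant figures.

Q = 2582 m³/h = 2582/3600 = 0.7172 m³/s.
Cross-sectional area A = πD²/4 = π(0.324)²/4 = 0.08245 m²; mean velocity V = Q/A = 0.7172/0.08245 = 8.699 m/s.
Reynolds number Re = ρVD/μ = 870.9 · 8.699 · 0.324 / 0.00885 = 2.774e+05.
Re > 4000 → turbulent. Relative roughness ε/D = 0.00022/0.324 = 0.000679. Swamee-Jain: f = 0.25/(log₁₀[0.000679/3.7 + 5.74/2.774e+05^0.9])² = 0.25/(log₁₀[0.000184 + 7.25e-05])² = 0.25/(-3.592)² = 0.01938.
Darcy-Weisbach: ΔP = f(L/D)(ρV²/2) = 0.01938·(175.9/0.324)·(870.9·8.699²/2) = 0.01938·542.9·3.295e+04 = 3.467e+05 Pa.
Head loss h_f = ΔP/(ρg) = 3.467e+05/(870.9·9.81) = 40.58 m.

h_f ≈ 40.58 m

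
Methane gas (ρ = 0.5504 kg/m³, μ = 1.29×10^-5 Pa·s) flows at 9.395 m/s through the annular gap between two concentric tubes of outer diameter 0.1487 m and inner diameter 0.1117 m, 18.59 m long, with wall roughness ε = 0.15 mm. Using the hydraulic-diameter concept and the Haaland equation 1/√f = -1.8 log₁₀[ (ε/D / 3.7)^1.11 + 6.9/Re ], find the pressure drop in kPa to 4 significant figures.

ΔP ≈ 0.4165 kPa

Hydraulic diameter D_h = 4A/P = D_o - D_i = 0.1487 - 0.1117 = 0.037 m.
Re = ρVD_h/μ = 0.5504·9.395·0.037/1.29e-05 = 1.483e+04.
ε/D_h = 0.00015/0.037 = 0.00405; Haaland gives 1/√f = -1.8 log₁₀[0.000518+0.000465] = 5.413, so f = 0.03412.
ΔP = f(L/D_h)(ρV²/2) = 0.03412·18.59/0.037·24.29 = 416.5 Pa.
ΔP = 0.4165 kPa.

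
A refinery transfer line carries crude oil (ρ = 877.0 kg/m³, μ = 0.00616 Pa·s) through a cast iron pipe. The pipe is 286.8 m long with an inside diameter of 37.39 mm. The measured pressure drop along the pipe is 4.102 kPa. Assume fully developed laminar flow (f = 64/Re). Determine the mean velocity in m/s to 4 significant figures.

For laminar flow, f = 64/Re with Re = ρVD/μ, so Darcy-Weisbach reduces to ΔP = 32μLV/D². Solving for V: V = ΔP·D²/(32μL) = 4102·(0.03739)²/(32·0.00616·286.8) = 0.1014 m/s.
Check: Re = ρVD/μ = 877·0.1014·0.03739/0.00616 = 540 < 2300, so the laminar assumption holds.

V ≈ 0.1014 m/s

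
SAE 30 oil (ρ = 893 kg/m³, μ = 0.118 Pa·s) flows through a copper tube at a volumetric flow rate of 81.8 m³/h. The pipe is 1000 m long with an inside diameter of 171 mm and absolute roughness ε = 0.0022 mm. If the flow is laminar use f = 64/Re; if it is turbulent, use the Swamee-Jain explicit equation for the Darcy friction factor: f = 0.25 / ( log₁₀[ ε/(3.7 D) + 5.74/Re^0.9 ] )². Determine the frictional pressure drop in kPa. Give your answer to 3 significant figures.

ΔP ≈ 128 kPa

Q = 81.8 m³/h = 81.8/3600 = 0.02272 m³/s.
Cross-sectional area A = πD²/4 = π(0.171)²/4 = 0.02297 m²; mean velocity V = Q/A = 0.02272/0.02297 = 0.9894 m/s.
Reynolds number Re = ρVD/μ = 893 · 0.9894 · 0.171 / 0.118 = 1280.
Re < 2300 → laminar flow, so f = 64/Re = 64/1280 = 0.04999 (the turbulent correlation is not needed).
Darcy-Weisbach: ΔP = f(L/D)(ρV²/2) = 0.04999·(1000/0.171)·(893·0.9894²/2) = 0.04999·5848·437.1 = 1.278e+05 Pa.
ΔP = 1.278e+05 Pa = 128 kPa.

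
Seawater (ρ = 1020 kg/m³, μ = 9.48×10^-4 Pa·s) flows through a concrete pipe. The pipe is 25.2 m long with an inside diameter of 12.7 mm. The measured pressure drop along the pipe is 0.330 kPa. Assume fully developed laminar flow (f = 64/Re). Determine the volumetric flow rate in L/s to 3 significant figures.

For laminar flow, f = 64/Re with Re = ρVD/μ, so Darcy-Weisbach reduces to ΔP = 32μLV/D². Solving for V: V = ΔP·D²/(32μL) = 330·(0.0127)²/(32·0.000948·25.2) = 0.06962 m/s.
Check: Re = ρVD/μ = 1020·0.06962·0.0127/0.000948 = 951.4 < 2300, so the laminar assumption holds.
Q = V·A = 0.06962·(π/4·0.0127²) = 8.82e-06 m³/s = 0.00882 L/s.

Q ≈ 0.00882 L/s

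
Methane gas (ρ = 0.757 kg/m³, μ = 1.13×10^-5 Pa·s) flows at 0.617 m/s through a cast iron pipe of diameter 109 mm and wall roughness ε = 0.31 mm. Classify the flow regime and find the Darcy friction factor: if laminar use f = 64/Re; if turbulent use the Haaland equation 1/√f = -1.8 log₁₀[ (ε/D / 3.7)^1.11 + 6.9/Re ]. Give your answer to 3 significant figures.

Re = ρVD/μ = 0.757·0.617·0.109/1.13e-05 = 4505.
Re > 4000 → turbulent. ε/D = 0.00031/0.109 = 0.00284; Haaland: 1/√f = -1.8 log₁₀[0.000349 + 0.00153] = 4.906, so f = 0.04154.

f ≈ 0.0415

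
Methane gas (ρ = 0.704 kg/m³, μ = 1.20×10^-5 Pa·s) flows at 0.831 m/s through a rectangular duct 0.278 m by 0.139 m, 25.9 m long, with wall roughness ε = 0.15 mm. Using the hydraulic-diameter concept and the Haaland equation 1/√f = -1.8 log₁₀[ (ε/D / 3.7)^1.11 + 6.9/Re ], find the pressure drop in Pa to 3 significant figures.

ΔP ≈ 1.11 Pa

Hydraulic diameter D_h = 4A/P = 4·(0.278·0.139)/(2·(0.278+0.139)) = 0.1546/0.834 = 0.1853 m.
Re = ρVD_h/μ = 0.704·0.831·0.1853/1.2e-05 = 9035.
ε/D_h = 0.00015/0.1853 = 0.000809; Haaland gives 1/√f = -1.8 log₁₀[8.66e-05+0.000764] = 5.527, so f = 0.03274.
ΔP = f(L/D_h)(ρV²/2) = 0.03274·25.9/0.1853·0.2431 = 1.112 Pa.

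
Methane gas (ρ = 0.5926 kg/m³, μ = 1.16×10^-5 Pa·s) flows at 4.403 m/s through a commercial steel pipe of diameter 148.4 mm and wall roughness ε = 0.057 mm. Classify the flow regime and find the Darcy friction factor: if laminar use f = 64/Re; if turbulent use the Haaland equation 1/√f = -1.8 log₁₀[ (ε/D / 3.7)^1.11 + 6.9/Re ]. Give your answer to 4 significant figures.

f ≈ 0.02366

Re = ρVD/μ = 0.5926·4.403·0.1484/1.16e-05 = 3.338e+04.
Re > 4000 → turbulent. ε/D = 5.7e-05/0.1484 = 0.000384; Haaland: 1/√f = -1.8 log₁₀[3.78e-05 + 0.000207] = 6.501, so f = 0.02366.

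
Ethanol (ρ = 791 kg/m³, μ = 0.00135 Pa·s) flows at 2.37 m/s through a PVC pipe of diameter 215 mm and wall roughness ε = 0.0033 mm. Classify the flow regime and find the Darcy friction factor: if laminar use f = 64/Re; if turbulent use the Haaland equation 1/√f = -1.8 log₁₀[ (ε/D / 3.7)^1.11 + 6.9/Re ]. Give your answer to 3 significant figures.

f ≈ 0.0145

Re = ρVD/μ = 791·2.37·0.215/0.00135 = 2.986e+05.
Re > 4000 → turbulent. ε/D = 3.3e-06/0.215 = 1.53e-05; Haaland: 1/√f = -1.8 log₁₀[1.06e-06 + 2.31e-05] = 8.31, so f = 0.01448.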